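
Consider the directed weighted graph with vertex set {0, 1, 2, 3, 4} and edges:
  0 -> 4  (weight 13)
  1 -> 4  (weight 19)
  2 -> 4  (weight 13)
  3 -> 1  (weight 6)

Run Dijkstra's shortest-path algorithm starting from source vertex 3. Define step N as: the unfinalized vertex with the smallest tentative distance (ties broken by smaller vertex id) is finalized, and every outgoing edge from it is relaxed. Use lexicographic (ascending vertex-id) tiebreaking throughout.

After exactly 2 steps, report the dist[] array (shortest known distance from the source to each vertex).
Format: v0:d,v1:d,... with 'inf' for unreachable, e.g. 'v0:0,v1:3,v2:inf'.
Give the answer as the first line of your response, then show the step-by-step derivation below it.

v0:inf,v1:6,v2:inf,v3:0,v4:25

step 1: dist = v0:inf,v1:6,v2:inf,v3:0,v4:inf
step 2: dist = v0:inf,v1:6,v2:inf,v3:0,v4:25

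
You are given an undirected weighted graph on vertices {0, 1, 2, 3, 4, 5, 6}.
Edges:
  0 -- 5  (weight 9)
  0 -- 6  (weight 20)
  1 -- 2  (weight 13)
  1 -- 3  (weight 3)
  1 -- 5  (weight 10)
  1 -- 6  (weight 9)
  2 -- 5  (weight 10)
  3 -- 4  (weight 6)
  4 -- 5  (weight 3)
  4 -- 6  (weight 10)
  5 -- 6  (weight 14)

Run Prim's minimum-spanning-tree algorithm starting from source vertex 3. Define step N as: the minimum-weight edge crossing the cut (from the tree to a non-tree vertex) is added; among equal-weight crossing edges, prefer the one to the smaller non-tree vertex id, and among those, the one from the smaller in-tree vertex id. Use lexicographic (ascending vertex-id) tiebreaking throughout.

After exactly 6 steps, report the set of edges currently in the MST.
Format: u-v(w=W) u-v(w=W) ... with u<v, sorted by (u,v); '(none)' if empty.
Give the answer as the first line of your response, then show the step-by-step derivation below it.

0-5(w=9) 1-3(w=3) 1-6(w=9) 2-5(w=10) 3-4(w=6) 4-5(w=3)

step 1: add edge 1-3 (w=3); MST = {1-3(w=3)}
step 2: add edge 3-4 (w=6); MST = {1-3(w=3) 3-4(w=6)}
step 3: add edge 4-5 (w=3); MST = {1-3(w=3) 3-4(w=6) 4-5(w=3)}
step 4: add edge 0-5 (w=9); MST = {0-5(w=9) 1-3(w=3) 3-4(w=6) 4-5(w=3)}
step 5: add edge 1-6 (w=9); MST = {0-5(w=9) 1-3(w=3) 1-6(w=9) 3-4(w=6) 4-5(w=3)}
step 6: add edge 2-5 (w=10); MST = {0-5(w=9) 1-3(w=3) 1-6(w=9) 2-5(w=10) 3-4(w=6) 4-5(w=3)}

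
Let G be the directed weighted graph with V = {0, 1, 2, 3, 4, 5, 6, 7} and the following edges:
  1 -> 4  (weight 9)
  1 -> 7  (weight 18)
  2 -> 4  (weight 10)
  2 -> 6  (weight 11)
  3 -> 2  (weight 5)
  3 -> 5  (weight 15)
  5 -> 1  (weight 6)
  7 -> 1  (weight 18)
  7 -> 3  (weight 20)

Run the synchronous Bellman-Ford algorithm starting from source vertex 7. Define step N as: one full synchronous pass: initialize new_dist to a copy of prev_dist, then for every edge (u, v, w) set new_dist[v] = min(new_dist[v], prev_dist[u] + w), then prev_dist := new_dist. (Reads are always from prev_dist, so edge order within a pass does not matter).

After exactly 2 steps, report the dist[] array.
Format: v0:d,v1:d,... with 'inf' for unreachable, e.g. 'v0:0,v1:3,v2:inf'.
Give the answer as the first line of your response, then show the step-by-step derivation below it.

v0:inf,v1:18,v2:25,v3:20,v4:27,v5:35,v6:inf,v7:0

step 1: dist = v0:inf,v1:18,v2:inf,v3:20,v4:inf,v5:inf,v6:inf,v7:0
step 2: dist = v0:inf,v1:18,v2:25,v3:20,v4:27,v5:35,v6:inf,v7:0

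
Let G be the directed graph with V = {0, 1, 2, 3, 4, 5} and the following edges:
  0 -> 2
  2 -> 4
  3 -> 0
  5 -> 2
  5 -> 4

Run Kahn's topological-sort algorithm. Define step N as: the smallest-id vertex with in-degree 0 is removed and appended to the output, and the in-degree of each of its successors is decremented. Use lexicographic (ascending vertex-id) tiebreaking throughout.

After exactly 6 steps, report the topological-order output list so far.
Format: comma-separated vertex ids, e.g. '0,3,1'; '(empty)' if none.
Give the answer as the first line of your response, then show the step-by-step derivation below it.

1,3,0,5,2,4

step 1: output 1; order=[1]; indeg=(1,0,2,0,2,0)
step 2: output 3; order=[1,3]; indeg=(0,0,2,0,2,0)
step 3: output 0; order=[1,3,0]; indeg=(0,0,1,0,2,0)
step 4: output 5; order=[1,3,0,5]; indeg=(0,0,0,0,1,0)
step 5: output 2; order=[1,3,0,5,2]; indeg=(0,0,0,0,0,0)
step 6: output 4; order=[1,3,0,5,2,4]; indeg=(0,0,0,0,0,0)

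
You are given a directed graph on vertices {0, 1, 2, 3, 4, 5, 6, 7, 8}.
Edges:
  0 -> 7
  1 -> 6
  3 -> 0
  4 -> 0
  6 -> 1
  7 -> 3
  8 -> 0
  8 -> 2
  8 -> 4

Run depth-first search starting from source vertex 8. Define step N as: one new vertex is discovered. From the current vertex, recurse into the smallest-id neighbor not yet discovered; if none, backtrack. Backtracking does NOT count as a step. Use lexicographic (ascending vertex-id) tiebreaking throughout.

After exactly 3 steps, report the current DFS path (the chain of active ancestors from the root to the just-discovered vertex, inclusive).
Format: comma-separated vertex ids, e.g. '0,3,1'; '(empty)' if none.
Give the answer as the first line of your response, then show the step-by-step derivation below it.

8,0,7

step 1: discover 8; path=8; order=8
step 2: discover 0; path=8>0; order=8,0
step 3: discover 7; path=8>0>7; order=8,0,7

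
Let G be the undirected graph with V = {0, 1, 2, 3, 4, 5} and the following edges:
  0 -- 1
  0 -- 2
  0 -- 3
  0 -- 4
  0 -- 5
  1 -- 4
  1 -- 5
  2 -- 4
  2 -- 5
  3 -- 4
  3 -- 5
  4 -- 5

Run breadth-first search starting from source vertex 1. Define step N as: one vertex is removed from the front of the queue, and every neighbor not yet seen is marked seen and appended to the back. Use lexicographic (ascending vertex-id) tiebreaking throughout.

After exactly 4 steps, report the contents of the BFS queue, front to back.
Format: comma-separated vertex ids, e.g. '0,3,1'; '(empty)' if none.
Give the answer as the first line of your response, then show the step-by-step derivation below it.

2,3

step 1: dequeue 1; queue=[0,4,5]; order=1
step 2: dequeue 0; queue=[4,5,2,3]; order=1,0
step 3: dequeue 4; queue=[5,2,3]; order=1,0,4
step 4: dequeue 5; queue=[2,3]; order=1,0,4,5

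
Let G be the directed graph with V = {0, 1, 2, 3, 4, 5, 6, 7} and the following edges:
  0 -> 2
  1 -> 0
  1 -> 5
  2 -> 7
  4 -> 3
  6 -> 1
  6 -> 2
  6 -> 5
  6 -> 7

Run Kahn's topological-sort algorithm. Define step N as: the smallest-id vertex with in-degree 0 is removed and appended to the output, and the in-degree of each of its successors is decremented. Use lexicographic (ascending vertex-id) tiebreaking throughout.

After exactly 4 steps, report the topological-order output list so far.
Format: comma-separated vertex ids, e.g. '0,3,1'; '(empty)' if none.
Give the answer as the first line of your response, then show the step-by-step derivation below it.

4,3,6,1

step 1: output 4; order=[4]; indeg=(1,1,2,0,0,2,0,2)
step 2: output 3; order=[4,3]; indeg=(1,1,2,0,0,2,0,2)
step 3: output 6; order=[4,3,6]; indeg=(1,0,1,0,0,1,0,1)
step 4: output 1; order=[4,3,6,1]; indeg=(0,0,1,0,0,0,0,1)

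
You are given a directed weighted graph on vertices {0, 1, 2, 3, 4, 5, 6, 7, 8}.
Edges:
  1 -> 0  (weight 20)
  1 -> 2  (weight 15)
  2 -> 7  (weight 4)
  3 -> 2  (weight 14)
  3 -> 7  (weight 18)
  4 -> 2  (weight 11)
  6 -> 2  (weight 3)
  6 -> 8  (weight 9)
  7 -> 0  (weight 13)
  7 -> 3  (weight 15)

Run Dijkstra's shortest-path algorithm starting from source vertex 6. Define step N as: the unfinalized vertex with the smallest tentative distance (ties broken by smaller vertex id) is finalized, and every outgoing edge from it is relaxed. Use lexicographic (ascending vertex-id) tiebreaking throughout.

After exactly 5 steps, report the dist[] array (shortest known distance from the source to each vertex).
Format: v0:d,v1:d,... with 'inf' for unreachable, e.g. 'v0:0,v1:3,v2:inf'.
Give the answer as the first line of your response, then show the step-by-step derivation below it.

v0:20,v1:inf,v2:3,v3:22,v4:inf,v5:inf,v6:0,v7:7,v8:9

step 1: dist = v0:inf,v1:inf,v2:3,v3:inf,v4:inf,v5:inf,v6:0,v7:inf,v8:9
step 2: dist = v0:inf,v1:inf,v2:3,v3:inf,v4:inf,v5:inf,v6:0,v7:7,v8:9
step 3: dist = v0:20,v1:inf,v2:3,v3:22,v4:inf,v5:inf,v6:0,v7:7,v8:9
step 4: dist = v0:20,v1:inf,v2:3,v3:22,v4:inf,v5:inf,v6:0,v7:7,v8:9
step 5: dist = v0:20,v1:inf,v2:3,v3:22,v4:inf,v5:inf,v6:0,v7:7,v8:9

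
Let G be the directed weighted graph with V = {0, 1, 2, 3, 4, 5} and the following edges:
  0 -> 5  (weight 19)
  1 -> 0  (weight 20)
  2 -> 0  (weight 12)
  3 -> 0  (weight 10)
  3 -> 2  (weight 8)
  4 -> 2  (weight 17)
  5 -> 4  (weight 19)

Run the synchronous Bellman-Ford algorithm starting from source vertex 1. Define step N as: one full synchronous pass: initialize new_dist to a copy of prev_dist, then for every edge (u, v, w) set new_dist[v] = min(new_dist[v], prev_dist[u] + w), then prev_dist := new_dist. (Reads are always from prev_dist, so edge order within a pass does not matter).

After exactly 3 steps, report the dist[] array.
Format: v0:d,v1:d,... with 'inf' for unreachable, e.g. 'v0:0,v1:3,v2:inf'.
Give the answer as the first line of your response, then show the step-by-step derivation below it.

v0:20,v1:0,v2:inf,v3:inf,v4:58,v5:39

step 1: dist = v0:20,v1:0,v2:inf,v3:inf,v4:inf,v5:inf
step 2: dist = v0:20,v1:0,v2:inf,v3:inf,v4:inf,v5:39
step 3: dist = v0:20,v1:0,v2:inf,v3:inf,v4:58,v5:39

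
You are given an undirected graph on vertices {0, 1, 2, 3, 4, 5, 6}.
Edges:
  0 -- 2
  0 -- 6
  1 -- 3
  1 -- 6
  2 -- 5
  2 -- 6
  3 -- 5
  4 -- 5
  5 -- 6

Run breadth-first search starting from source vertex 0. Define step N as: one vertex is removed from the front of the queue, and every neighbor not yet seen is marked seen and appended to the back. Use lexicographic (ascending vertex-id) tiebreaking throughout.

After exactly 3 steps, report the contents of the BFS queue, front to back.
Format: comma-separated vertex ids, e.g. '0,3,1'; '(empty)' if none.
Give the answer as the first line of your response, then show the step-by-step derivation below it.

5,1

step 1: dequeue 0; queue=[2,6]; order=0
step 2: dequeue 2; queue=[6,5]; order=0,2
step 3: dequeue 6; queue=[5,1]; order=0,2,6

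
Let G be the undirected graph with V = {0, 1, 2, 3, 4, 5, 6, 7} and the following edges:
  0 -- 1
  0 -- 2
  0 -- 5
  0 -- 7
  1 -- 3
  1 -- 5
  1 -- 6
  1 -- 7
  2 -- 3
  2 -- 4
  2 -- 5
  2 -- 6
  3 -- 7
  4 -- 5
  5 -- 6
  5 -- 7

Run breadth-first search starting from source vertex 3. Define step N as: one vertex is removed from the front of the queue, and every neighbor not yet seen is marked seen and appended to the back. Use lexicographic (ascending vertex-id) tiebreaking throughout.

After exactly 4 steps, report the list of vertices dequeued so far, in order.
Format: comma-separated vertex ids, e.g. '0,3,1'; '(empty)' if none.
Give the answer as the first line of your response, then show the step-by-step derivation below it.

3,1,2,7

step 1: dequeue 3; queue=[1,2,7]; order=3
step 2: dequeue 1; queue=[2,7,0,5,6]; order=3,1
step 3: dequeue 2; queue=[7,0,5,6,4]; order=3,1,2
step 4: dequeue 7; queue=[0,5,6,4]; order=3,1,2,7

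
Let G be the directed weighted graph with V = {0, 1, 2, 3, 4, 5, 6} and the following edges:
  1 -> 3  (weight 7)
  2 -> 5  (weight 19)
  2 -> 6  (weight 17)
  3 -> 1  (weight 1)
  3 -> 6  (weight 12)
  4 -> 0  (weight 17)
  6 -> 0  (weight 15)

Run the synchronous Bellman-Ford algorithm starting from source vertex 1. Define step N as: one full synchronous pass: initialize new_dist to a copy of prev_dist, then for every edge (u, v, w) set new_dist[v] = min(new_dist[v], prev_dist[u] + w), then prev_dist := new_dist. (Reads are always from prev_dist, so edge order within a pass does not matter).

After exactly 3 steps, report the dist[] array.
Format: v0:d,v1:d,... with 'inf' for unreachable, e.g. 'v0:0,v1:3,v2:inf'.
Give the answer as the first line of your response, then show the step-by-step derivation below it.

v0:34,v1:0,v2:inf,v3:7,v4:inf,v5:inf,v6:19

step 1: dist = v0:inf,v1:0,v2:inf,v3:7,v4:inf,v5:inf,v6:inf
step 2: dist = v0:inf,v1:0,v2:inf,v3:7,v4:inf,v5:inf,v6:19
step 3: dist = v0:34,v1:0,v2:inf,v3:7,v4:inf,v5:inf,v6:19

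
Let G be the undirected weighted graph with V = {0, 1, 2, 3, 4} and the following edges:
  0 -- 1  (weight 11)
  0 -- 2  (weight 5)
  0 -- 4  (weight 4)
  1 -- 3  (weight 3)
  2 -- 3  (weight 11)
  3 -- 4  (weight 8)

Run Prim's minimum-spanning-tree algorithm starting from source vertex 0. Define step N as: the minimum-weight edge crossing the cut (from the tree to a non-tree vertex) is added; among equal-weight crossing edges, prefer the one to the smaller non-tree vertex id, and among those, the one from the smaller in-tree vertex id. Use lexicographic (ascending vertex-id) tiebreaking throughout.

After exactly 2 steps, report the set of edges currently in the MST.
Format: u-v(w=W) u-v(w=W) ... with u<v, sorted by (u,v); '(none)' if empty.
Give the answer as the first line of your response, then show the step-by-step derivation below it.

0-2(w=5) 0-4(w=4)

step 1: add edge 0-4 (w=4); MST = {0-4(w=4)}
step 2: add edge 0-2 (w=5); MST = {0-2(w=5) 0-4(w=4)}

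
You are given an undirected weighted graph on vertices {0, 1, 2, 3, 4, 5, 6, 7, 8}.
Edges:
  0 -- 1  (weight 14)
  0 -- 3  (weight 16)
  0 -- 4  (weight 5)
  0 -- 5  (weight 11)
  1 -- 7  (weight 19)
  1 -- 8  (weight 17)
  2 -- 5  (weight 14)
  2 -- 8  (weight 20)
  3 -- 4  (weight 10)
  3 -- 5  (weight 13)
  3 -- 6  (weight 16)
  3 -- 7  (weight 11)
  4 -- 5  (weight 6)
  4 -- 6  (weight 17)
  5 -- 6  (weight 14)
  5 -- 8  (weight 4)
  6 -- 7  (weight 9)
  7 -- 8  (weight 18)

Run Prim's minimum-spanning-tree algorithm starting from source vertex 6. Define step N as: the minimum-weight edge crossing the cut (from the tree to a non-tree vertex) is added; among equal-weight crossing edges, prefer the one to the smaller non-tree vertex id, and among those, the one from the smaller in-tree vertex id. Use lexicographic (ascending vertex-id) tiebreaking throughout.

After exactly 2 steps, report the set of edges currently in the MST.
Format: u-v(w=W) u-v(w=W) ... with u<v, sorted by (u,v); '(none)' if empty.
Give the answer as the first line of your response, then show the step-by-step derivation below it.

3-7(w=11) 6-7(w=9)

step 1: add edge 6-7 (w=9); MST = {6-7(w=9)}
step 2: add edge 3-7 (w=11); MST = {3-7(w=11) 6-7(w=9)}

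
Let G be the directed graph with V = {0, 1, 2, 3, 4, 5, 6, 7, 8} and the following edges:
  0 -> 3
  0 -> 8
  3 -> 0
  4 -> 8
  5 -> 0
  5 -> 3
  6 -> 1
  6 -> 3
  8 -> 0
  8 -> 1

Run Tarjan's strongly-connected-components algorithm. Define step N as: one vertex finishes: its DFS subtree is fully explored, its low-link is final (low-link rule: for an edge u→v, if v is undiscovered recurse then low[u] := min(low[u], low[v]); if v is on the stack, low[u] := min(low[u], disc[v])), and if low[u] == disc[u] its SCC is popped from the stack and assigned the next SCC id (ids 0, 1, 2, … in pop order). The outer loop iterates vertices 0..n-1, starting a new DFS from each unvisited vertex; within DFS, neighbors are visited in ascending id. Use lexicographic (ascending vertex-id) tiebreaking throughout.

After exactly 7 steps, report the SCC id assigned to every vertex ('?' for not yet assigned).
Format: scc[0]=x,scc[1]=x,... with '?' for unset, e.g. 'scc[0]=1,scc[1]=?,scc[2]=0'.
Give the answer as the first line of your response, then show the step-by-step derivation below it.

scc[0]=1,scc[1]=0,scc[2]=2,scc[3]=1,scc[4]=3,scc[5]=4,scc[6]=?,scc[7]=?,scc[8]=1

step 1: low=(low[0]=0,low[1]=?,low[2]=?,low[3]=0,low[4]=?,low[5]=?,low[6]=?,low[7]=?,low[8]=?); scc=(scc[0]=?,scc[1]=?,scc[2]=?,scc[3]=?,scc[4]=?,scc[5]=?,scc[6]=?,scc[7]=?,scc[8]=?)
step 2: low=(low[0]=0,low[1]=3,low[2]=?,low[3]=0,low[4]=?,low[5]=?,low[6]=?,low[7]=?,low[8]=0); scc=(scc[0]=?,scc[1]=0,scc[2]=?,scc[3]=?,scc[4]=?,scc[5]=?,scc[6]=?,scc[7]=?,scc[8]=?)
step 3: low=(low[0]=0,low[1]=3,low[2]=?,low[3]=0,low[4]=?,low[5]=?,low[6]=?,low[7]=?,low[8]=0); scc=(scc[0]=?,scc[1]=0,scc[2]=?,scc[3]=?,scc[4]=?,scc[5]=?,scc[6]=?,scc[7]=?,scc[8]=?)
step 4: low=(low[0]=0,low[1]=3,low[2]=?,low[3]=0,low[4]=?,low[5]=?,low[6]=?,low[7]=?,low[8]=0); scc=(scc[0]=1,scc[1]=0,scc[2]=?,scc[3]=1,scc[4]=?,scc[5]=?,scc[6]=?,scc[7]=?,scc[8]=1)
step 5: low=(low[0]=0,low[1]=3,low[2]=4,low[3]=0,low[4]=?,low[5]=?,low[6]=?,low[7]=?,low[8]=0); scc=(scc[0]=1,scc[1]=0,scc[2]=2,scc[3]=1,scc[4]=?,scc[5]=?,scc[6]=?,scc[7]=?,scc[8]=1)
step 6: low=(low[0]=0,low[1]=3,low[2]=4,low[3]=0,low[4]=5,low[5]=?,low[6]=?,low[7]=?,low[8]=0); scc=(scc[0]=1,scc[1]=0,scc[2]=2,scc[3]=1,scc[4]=3,scc[5]=?,scc[6]=?,scc[7]=?,scc[8]=1)
step 7: low=(low[0]=0,low[1]=3,low[2]=4,low[3]=0,low[4]=5,low[5]=6,low[6]=?,low[7]=?,low[8]=0); scc=(scc[0]=1,scc[1]=0,scc[2]=2,scc[3]=1,scc[4]=3,scc[5]=4,scc[6]=?,scc[7]=?,scc[8]=1)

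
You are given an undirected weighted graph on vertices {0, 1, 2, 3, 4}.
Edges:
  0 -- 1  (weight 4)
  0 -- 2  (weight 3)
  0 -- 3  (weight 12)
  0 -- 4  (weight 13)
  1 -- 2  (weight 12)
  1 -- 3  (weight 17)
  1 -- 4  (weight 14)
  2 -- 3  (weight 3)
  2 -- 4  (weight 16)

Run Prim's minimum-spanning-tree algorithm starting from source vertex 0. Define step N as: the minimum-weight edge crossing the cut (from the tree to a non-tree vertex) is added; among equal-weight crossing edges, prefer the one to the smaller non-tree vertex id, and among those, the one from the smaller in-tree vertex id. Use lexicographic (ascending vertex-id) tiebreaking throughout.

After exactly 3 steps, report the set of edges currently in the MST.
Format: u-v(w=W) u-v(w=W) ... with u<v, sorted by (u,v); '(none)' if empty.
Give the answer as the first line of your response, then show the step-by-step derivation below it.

0-1(w=4) 0-2(w=3) 2-3(w=3)

step 1: add edge 0-2 (w=3); MST = {0-2(w=3)}
step 2: add edge 2-3 (w=3); MST = {0-2(w=3) 2-3(w=3)}
step 3: add edge 0-1 (w=4); MST = {0-1(w=4) 0-2(w=3) 2-3(w=3)}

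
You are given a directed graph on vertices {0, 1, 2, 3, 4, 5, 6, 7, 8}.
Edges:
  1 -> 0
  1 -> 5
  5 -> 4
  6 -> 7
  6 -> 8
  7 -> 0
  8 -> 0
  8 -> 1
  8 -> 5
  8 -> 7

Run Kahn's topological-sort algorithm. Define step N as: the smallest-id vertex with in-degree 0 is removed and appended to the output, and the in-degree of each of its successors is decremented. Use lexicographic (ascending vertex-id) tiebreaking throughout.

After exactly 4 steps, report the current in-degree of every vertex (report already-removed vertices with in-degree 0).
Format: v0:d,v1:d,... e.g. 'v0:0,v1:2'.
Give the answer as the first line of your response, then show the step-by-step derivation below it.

v0:2,v1:0,v2:0,v3:0,v4:1,v5:1,v6:0,v7:0,v8:0

step 1: output 2; order=[2]; indeg=(3,1,0,0,1,2,0,2,1)
step 2: output 3; order=[2,3]; indeg=(3,1,0,0,1,2,0,2,1)
step 3: output 6; order=[2,3,6]; indeg=(3,1,0,0,1,2,0,1,0)
step 4: output 8; order=[2,3,6,8]; indeg=(2,0,0,0,1,1,0,0,0)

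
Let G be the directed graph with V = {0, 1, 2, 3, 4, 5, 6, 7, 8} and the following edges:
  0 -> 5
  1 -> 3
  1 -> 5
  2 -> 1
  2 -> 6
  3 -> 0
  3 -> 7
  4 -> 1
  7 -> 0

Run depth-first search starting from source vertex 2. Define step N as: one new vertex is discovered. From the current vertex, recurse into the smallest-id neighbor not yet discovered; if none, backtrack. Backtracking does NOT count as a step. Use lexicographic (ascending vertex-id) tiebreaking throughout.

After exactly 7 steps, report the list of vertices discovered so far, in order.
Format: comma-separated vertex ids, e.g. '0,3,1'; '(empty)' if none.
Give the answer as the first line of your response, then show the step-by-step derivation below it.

2,1,3,0,5,7,6

step 1: discover 2; path=2; order=2
step 2: discover 1; path=2>1; order=2,1
step 3: discover 3; path=2>1>3; order=2,1,3
step 4: discover 0; path=2>1>3>0; order=2,1,3,0
step 5: discover 5; path=2>1>3>0>5; order=2,1,3,0,5
step 6: discover 7; path=2>1>3>7; order=2,1,3,0,5,7
step 7: discover 6; path=2>6; order=2,1,3,0,5,7,6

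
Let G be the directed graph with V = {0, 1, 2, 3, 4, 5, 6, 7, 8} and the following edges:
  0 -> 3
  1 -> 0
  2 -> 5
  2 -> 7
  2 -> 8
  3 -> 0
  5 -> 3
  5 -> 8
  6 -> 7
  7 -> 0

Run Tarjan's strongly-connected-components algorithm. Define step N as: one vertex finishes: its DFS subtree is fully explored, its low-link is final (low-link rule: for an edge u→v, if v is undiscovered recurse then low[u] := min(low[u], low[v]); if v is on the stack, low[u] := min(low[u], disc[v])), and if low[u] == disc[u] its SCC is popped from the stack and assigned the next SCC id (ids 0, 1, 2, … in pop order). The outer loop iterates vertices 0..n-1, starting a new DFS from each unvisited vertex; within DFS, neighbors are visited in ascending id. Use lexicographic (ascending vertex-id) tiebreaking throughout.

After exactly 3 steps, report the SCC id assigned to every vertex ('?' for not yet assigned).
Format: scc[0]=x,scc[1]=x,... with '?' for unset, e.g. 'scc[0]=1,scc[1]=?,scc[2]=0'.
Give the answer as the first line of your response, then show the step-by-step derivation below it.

scc[0]=0,scc[1]=1,scc[2]=?,scc[3]=0,scc[4]=?,scc[5]=?,scc[6]=?,scc[7]=?,scc[8]=?

step 1: low=(low[0]=0,low[1]=?,low[2]=?,low[3]=0,low[4]=?,low[5]=?,low[6]=?,low[7]=?,low[8]=?); scc=(scc[0]=?,scc[1]=?,scc[2]=?,scc[3]=?,scc[4]=?,scc[5]=?,scc[6]=?,scc[7]=?,scc[8]=?)
step 2: low=(low[0]=0,low[1]=?,low[2]=?,low[3]=0,low[4]=?,low[5]=?,low[6]=?,low[7]=?,low[8]=?); scc=(scc[0]=0,scc[1]=?,scc[2]=?,scc[3]=0,scc[4]=?,scc[5]=?,scc[6]=?,scc[7]=?,scc[8]=?)
step 3: low=(low[0]=0,low[1]=2,low[2]=?,low[3]=0,low[4]=?,low[5]=?,low[6]=?,low[7]=?,low[8]=?); scc=(scc[0]=0,scc[1]=1,scc[2]=?,scc[3]=0,scc[4]=?,scc[5]=?,scc[6]=?,scc[7]=?,scc[8]=?)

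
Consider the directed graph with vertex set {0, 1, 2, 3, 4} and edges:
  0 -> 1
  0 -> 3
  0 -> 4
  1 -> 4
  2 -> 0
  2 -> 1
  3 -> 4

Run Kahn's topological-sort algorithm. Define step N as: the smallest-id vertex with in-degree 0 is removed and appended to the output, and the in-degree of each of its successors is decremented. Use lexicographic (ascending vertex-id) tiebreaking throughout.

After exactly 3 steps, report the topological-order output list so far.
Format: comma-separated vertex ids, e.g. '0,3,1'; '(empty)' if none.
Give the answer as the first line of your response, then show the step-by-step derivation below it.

2,0,1

step 1: output 2; order=[2]; indeg=(0,1,0,1,3)
step 2: output 0; order=[2,0]; indeg=(0,0,0,0,2)
step 3: output 1; order=[2,0,1]; indeg=(0,0,0,0,1)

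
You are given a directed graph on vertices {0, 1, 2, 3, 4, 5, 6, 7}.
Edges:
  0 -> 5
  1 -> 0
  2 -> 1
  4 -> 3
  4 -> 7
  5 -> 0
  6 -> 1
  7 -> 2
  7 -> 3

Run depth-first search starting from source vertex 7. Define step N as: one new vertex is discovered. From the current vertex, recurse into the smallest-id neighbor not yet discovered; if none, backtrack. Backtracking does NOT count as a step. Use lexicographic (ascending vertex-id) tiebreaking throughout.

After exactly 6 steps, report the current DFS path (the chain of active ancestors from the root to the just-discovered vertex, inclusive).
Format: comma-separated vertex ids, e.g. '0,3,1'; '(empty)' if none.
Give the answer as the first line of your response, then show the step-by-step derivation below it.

7,3

step 1: discover 7; path=7; order=7
step 2: discover 2; path=7>2; order=7,2
step 3: discover 1; path=7>2>1; order=7,2,1
step 4: discover 0; path=7>2>1>0; order=7,2,1,0
step 5: discover 5; path=7>2>1>0>5; order=7,2,1,0,5
step 6: discover 3; path=7>3; order=7,2,1,0,5,3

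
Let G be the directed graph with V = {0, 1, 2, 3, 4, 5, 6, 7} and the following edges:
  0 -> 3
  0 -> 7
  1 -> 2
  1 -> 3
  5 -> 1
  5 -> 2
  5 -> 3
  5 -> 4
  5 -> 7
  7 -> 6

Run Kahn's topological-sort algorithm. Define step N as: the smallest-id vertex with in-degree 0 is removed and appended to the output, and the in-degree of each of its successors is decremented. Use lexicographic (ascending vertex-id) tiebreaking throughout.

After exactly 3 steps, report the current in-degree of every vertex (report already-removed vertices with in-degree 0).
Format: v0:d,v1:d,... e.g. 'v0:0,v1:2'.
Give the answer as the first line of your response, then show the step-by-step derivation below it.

v0:0,v1:0,v2:0,v3:0,v4:0,v5:0,v6:1,v7:0

step 1: output 0; order=[0]; indeg=(0,1,2,2,1,0,1,1)
step 2: output 5; order=[0,5]; indeg=(0,0,1,1,0,0,1,0)
step 3: output 1; order=[0,5,1]; indeg=(0,0,0,0,0,0,1,0)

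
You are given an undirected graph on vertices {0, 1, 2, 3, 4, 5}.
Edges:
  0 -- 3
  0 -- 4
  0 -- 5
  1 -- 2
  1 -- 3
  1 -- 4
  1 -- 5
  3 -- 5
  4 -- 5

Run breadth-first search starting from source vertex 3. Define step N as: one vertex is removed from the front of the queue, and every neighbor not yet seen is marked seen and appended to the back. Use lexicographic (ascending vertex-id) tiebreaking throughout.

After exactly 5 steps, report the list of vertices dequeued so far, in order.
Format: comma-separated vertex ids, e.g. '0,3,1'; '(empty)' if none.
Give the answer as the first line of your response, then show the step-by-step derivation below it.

3,0,1,5,4

step 1: dequeue 3; queue=[0,1,5]; order=3
step 2: dequeue 0; queue=[1,5,4]; order=3,0
step 3: dequeue 1; queue=[5,4,2]; order=3,0,1
step 4: dequeue 5; queue=[4,2]; order=3,0,1,5
step 5: dequeue 4; queue=[2]; order=3,0,1,5,4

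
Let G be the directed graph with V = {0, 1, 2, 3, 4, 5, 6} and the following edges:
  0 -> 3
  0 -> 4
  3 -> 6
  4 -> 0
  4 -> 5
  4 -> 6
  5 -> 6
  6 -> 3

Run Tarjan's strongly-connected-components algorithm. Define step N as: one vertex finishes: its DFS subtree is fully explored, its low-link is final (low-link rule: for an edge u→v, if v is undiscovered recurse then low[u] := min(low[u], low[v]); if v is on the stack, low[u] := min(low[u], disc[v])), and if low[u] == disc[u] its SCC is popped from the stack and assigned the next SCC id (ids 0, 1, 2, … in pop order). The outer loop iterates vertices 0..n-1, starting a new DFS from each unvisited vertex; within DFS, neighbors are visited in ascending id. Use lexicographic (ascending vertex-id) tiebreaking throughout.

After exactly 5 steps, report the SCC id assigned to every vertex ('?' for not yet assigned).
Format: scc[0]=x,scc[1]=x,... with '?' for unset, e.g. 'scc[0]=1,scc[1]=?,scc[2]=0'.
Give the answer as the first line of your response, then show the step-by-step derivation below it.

scc[0]=2,scc[1]=?,scc[2]=?,scc[3]=0,scc[4]=2,scc[5]=1,scc[6]=0

step 1: low=(low[0]=0,low[1]=?,low[2]=?,low[3]=1,low[4]=?,low[5]=?,low[6]=1); scc=(scc[0]=?,scc[1]=?,scc[2]=?,scc[3]=?,scc[4]=?,scc[5]=?,scc[6]=?)
step 2: low=(low[0]=0,low[1]=?,low[2]=?,low[3]=1,low[4]=?,low[5]=?,low[6]=1); scc=(scc[0]=?,scc[1]=?,scc[2]=?,scc[3]=0,scc[4]=?,scc[5]=?,scc[6]=0)
step 3: low=(low[0]=0,low[1]=?,low[2]=?,low[3]=1,low[4]=0,low[5]=4,low[6]=1); scc=(scc[0]=?,scc[1]=?,scc[2]=?,scc[3]=0,scc[4]=?,scc[5]=1,scc[6]=0)
step 4: low=(low[0]=0,low[1]=?,low[2]=?,low[3]=1,low[4]=0,low[5]=4,low[6]=1); scc=(scc[0]=?,scc[1]=?,scc[2]=?,scc[3]=0,scc[4]=?,scc[5]=1,scc[6]=0)
step 5: low=(low[0]=0,low[1]=?,low[2]=?,low[3]=1,low[4]=0,low[5]=4,low[6]=1); scc=(scc[0]=2,scc[1]=?,scc[2]=?,scc[3]=0,scc[4]=2,scc[5]=1,scc[6]=0)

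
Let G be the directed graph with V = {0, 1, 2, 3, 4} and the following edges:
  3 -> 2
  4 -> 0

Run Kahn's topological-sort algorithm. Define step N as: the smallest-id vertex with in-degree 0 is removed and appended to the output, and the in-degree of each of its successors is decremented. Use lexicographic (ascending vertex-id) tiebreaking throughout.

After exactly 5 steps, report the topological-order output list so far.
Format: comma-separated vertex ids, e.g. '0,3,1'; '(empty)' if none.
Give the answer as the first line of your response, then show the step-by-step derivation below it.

1,3,2,4,0

step 1: output 1; order=[1]; indeg=(1,0,1,0,0)
step 2: output 3; order=[1,3]; indeg=(1,0,0,0,0)
step 3: output 2; order=[1,3,2]; indeg=(1,0,0,0,0)
step 4: output 4; order=[1,3,2,4]; indeg=(0,0,0,0,0)
step 5: output 0; order=[1,3,2,4,0]; indeg=(0,0,0,0,0)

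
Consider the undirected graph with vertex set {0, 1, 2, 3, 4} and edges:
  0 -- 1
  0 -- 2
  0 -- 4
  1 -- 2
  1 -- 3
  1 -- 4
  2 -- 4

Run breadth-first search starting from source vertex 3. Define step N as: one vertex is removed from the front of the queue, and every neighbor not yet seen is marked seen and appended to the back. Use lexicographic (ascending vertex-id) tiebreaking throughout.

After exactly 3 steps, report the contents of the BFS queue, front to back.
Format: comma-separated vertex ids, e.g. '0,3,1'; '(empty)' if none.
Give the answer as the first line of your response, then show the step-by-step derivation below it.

2,4

step 1: dequeue 3; queue=[1]; order=3
step 2: dequeue 1; queue=[0,2,4]; order=3,1
step 3: dequeue 0; queue=[2,4]; order=3,1,0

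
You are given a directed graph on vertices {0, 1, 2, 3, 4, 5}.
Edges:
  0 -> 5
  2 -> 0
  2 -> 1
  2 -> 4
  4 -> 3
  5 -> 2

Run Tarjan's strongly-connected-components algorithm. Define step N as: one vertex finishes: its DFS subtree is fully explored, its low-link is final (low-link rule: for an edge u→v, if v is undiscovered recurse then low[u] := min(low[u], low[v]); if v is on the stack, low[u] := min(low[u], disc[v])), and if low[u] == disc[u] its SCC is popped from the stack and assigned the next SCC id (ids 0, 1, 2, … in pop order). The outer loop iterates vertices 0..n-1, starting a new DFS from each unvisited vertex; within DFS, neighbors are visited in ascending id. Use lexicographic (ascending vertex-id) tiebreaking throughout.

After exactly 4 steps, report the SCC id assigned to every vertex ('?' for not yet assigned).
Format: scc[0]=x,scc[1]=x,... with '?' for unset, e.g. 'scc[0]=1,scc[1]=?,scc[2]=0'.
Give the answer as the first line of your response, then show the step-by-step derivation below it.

scc[0]=?,scc[1]=0,scc[2]=?,scc[3]=1,scc[4]=2,scc[5]=?

step 1: low=(low[0]=0,low[1]=3,low[2]=0,low[3]=?,low[4]=?,low[5]=1); scc=(scc[0]=?,scc[1]=0,scc[2]=?,scc[3]=?,scc[4]=?,scc[5]=?)
step 2: low=(low[0]=0,low[1]=3,low[2]=0,low[3]=5,low[4]=4,low[5]=1); scc=(scc[0]=?,scc[1]=0,scc[2]=?,scc[3]=1,scc[4]=?,scc[5]=?)
step 3: low=(low[0]=0,low[1]=3,low[2]=0,low[3]=5,low[4]=4,low[5]=1); scc=(scc[0]=?,scc[1]=0,scc[2]=?,scc[3]=1,scc[4]=2,scc[5]=?)
step 4: low=(low[0]=0,low[1]=3,low[2]=0,low[3]=5,low[4]=4,low[5]=1); scc=(scc[0]=?,scc[1]=0,scc[2]=?,scc[3]=1,scc[4]=2,scc[5]=?)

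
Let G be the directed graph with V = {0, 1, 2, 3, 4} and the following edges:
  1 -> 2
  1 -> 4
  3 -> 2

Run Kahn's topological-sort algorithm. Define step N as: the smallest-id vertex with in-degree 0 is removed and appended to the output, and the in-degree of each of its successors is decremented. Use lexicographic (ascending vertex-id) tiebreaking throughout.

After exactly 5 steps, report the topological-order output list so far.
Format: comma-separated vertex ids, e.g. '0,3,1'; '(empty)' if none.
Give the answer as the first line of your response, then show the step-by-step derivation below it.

0,1,3,2,4

step 1: output 0; order=[0]; indeg=(0,0,2,0,1)
step 2: output 1; order=[0,1]; indeg=(0,0,1,0,0)
step 3: output 3; order=[0,1,3]; indeg=(0,0,0,0,0)
step 4: output 2; order=[0,1,3,2]; indeg=(0,0,0,0,0)
step 5: output 4; order=[0,1,3,2,4]; indeg=(0,0,0,0,0)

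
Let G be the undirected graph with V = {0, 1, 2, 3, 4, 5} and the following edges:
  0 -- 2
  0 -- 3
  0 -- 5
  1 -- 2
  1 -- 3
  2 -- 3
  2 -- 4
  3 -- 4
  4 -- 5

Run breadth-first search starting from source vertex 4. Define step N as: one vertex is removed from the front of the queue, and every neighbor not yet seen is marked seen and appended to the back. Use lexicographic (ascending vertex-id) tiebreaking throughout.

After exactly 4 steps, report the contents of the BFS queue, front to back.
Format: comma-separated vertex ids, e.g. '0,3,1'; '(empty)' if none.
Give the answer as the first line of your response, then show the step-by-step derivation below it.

0,1

step 1: dequeue 4; queue=[2,3,5]; order=4
step 2: dequeue 2; queue=[3,5,0,1]; order=4,2
step 3: dequeue 3; queue=[5,0,1]; order=4,2,3
step 4: dequeue 5; queue=[0,1]; order=4,2,3,5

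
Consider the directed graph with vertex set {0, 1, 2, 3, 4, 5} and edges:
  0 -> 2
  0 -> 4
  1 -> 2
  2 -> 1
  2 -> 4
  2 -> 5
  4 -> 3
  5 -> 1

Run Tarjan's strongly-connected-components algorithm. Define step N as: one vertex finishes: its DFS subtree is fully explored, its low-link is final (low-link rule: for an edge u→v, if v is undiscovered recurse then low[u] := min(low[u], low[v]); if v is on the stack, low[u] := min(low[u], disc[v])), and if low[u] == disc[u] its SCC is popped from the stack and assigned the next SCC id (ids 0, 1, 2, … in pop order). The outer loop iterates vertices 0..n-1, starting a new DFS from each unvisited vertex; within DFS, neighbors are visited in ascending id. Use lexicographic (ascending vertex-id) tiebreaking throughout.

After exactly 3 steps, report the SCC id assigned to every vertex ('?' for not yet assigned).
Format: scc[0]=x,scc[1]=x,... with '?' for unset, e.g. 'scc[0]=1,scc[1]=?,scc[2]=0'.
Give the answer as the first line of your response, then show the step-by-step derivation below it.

scc[0]=?,scc[1]=?,scc[2]=?,scc[3]=0,scc[4]=1,scc[5]=?

step 1: low=(low[0]=0,low[1]=1,low[2]=1,low[3]=?,low[4]=?,low[5]=?); scc=(scc[0]=?,scc[1]=?,scc[2]=?,scc[3]=?,scc[4]=?,scc[5]=?)
step 2: low=(low[0]=0,low[1]=1,low[2]=1,low[3]=4,low[4]=3,low[5]=?); scc=(scc[0]=?,scc[1]=?,scc[2]=?,scc[3]=0,scc[4]=?,scc[5]=?)
step 3: low=(low[0]=0,low[1]=1,low[2]=1,low[3]=4,low[4]=3,low[5]=?); scc=(scc[0]=?,scc[1]=?,scc[2]=?,scc[3]=0,scc[4]=1,scc[5]=?)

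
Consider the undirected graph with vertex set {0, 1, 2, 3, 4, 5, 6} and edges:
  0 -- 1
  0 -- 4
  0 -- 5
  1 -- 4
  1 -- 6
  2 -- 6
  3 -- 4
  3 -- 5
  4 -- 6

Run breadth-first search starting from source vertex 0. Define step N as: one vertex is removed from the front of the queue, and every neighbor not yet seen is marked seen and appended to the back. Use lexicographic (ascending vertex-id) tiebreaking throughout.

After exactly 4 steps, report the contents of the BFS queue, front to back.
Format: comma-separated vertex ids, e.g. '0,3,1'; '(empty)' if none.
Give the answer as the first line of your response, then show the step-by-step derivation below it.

6,3

step 1: dequeue 0; queue=[1,4,5]; order=0
step 2: dequeue 1; queue=[4,5,6]; order=0,1
step 3: dequeue 4; queue=[5,6,3]; order=0,1,4
step 4: dequeue 5; queue=[6,3]; order=0,1,4,5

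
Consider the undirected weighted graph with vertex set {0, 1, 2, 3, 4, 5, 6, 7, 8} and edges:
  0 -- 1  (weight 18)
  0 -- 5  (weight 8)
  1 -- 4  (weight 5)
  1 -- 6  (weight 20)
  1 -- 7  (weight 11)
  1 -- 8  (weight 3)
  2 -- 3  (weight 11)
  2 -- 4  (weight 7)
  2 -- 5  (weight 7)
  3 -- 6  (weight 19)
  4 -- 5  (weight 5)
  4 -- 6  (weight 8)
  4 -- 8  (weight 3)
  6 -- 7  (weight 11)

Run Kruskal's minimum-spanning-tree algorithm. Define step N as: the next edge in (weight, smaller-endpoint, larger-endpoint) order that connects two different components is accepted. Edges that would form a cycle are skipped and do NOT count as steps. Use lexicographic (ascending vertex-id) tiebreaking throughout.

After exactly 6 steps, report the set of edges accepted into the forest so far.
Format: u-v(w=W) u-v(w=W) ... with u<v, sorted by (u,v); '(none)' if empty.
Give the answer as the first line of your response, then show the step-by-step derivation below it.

0-5(w=8) 1-8(w=3) 2-4(w=7) 4-5(w=5) 4-6(w=8) 4-8(w=3)

step 1: add edge 1-8 (w=3); MST = {1-8(w=3)}
step 2: add edge 4-8 (w=3); MST = {1-8(w=3) 4-8(w=3)}
step 3: add edge 4-5 (w=5); MST = {1-8(w=3) 4-5(w=5) 4-8(w=3)}
step 4: add edge 2-4 (w=7); MST = {1-8(w=3) 2-4(w=7) 4-5(w=5) 4-8(w=3)}
step 5: add edge 0-5 (w=8); MST = {0-5(w=8) 1-8(w=3) 2-4(w=7) 4-5(w=5) 4-8(w=3)}
step 6: add edge 4-6 (w=8); MST = {0-5(w=8) 1-8(w=3) 2-4(w=7) 4-5(w=5) 4-6(w=8) 4-8(w=3)}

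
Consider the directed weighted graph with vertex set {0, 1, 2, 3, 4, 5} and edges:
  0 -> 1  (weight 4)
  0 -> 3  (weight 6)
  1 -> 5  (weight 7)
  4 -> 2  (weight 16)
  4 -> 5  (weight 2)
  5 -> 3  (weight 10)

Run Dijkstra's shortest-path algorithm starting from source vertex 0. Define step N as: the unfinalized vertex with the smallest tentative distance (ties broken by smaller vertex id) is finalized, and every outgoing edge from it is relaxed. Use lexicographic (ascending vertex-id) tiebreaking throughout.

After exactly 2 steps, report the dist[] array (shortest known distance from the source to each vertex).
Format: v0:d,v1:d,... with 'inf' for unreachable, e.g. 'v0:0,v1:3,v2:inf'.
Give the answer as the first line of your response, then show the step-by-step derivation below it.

v0:0,v1:4,v2:inf,v3:6,v4:inf,v5:11

step 1: dist = v0:0,v1:4,v2:inf,v3:6,v4:inf,v5:inf
step 2: dist = v0:0,v1:4,v2:inf,v3:6,v4:inf,v5:11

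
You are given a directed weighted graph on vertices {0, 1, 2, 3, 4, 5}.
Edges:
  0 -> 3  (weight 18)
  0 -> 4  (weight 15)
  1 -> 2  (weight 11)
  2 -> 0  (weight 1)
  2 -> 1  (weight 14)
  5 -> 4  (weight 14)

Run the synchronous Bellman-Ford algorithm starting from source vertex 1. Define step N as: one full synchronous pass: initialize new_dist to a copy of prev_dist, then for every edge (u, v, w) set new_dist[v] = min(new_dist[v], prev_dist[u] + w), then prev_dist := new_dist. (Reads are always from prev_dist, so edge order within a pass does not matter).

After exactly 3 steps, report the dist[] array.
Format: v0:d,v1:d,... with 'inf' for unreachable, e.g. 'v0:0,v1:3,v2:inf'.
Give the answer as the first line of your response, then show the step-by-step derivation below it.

v0:12,v1:0,v2:11,v3:30,v4:27,v5:inf

step 1: dist = v0:inf,v1:0,v2:11,v3:inf,v4:inf,v5:inf
step 2: dist = v0:12,v1:0,v2:11,v3:inf,v4:inf,v5:inf
step 3: dist = v0:12,v1:0,v2:11,v3:30,v4:27,v5:inf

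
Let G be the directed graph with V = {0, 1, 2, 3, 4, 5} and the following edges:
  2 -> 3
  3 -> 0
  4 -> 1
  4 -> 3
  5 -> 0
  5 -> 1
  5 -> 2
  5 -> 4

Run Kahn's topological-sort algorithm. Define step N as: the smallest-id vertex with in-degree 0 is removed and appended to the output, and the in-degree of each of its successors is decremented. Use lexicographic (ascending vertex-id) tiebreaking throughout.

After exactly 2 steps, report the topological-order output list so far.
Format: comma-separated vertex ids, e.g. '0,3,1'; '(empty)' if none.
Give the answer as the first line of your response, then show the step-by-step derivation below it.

5,2

step 1: output 5; order=[5]; indeg=(1,1,0,2,0,0)
step 2: output 2; order=[5,2]; indeg=(1,1,0,1,0,0)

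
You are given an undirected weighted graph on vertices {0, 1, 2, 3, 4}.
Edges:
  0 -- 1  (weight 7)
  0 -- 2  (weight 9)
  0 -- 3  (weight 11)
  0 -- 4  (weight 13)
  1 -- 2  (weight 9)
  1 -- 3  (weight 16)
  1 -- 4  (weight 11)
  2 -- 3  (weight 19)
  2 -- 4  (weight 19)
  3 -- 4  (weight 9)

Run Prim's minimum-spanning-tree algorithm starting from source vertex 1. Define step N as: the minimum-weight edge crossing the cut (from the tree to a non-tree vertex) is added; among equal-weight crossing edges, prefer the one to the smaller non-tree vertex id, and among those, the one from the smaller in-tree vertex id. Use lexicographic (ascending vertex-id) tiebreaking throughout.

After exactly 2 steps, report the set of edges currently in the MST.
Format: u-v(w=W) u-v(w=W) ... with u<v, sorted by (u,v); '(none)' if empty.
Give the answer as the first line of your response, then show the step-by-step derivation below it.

0-1(w=7) 0-2(w=9)

step 1: add edge 0-1 (w=7); MST = {0-1(w=7)}
step 2: add edge 0-2 (w=9); MST = {0-1(w=7) 0-2(w=9)}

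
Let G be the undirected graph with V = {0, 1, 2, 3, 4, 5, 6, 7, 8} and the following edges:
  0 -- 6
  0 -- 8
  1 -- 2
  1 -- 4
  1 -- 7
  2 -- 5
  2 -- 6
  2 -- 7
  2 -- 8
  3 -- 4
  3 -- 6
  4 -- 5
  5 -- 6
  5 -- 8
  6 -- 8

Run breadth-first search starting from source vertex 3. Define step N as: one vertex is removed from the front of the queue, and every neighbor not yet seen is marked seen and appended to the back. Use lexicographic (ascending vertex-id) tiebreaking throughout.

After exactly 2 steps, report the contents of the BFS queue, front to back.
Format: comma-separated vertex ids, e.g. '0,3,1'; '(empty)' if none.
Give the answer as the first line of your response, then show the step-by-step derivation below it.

6,1,5

step 1: dequeue 3; queue=[4,6]; order=3
step 2: dequeue 4; queue=[6,1,5]; order=3,4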